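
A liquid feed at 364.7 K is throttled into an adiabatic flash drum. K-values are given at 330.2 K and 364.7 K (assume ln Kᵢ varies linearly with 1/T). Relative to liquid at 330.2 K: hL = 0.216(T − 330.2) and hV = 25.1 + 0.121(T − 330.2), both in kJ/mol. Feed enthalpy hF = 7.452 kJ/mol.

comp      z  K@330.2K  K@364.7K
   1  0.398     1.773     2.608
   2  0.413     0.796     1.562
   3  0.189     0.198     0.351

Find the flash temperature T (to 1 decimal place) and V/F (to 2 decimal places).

T = 332.3 K, V/F = 0.28

Adiabatic flash: solve Rachford–Rice at each trial T, then check hF = ψ·hV(T) + (1−ψ)·hL(T).
  T = 330.2 K: K = (1.773, 0.796, 0.198), RR gives ψ = 0.195, H_out = 4.890 kJ/mol
  T = 364.7 K: K = (2.608, 1.562, 0.351), RR gives ψ = 1.000, H_out = 29.275 kJ/mol
  T = 347.4 K: K = (2.170, 1.133, 0.267), RR gives ψ = 0.735, H_out = 20.966 kJ/mol
  T = 338.8 K: K = (1.966, 0.954, 0.231), RR gives ψ = 0.508, H_out = 14.187 kJ/mol
  T = 334.5 K: K = (1.868, 0.872, 0.214), RR gives ψ = 0.362, H_out = 9.872 kJ/mol
  T = 332.4 K: K = (1.822, 0.834, 0.206), RR gives ψ = 0.283, H_out = 7.521 kJ/mol
Linear interpolation between T = 330.2 (H_out = 4.890) and T = 332.4 (H_out = 7.521) on hF = 7.452 gives T ≈ 332.3 K, at which ψ = 0.28.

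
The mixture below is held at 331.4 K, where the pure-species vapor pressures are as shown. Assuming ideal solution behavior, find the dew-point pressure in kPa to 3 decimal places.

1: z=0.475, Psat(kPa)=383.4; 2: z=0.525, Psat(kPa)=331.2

At the dew point ψ → 1, so Σzᵢ/Kᵢ = 1 with Kᵢ = Pᵢˢᵃᵗ/P ⇒ 1/P = Σzᵢ/Pᵢˢᵃᵗ.
1/P = 0.475/383.4 + 0.525/331.2 = 0.002824 ⇒ P = 354.100 kPa

Pdew = 354.100 kPa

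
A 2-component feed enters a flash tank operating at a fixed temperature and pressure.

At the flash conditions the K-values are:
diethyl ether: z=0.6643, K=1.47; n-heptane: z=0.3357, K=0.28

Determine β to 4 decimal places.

Rachford–Rice: g(β) = Σ zᵢ(Kᵢ−1)/(1+β(Kᵢ−1)) = 0.
g(0) = ΣzᵢKᵢ − 1 = 0.0705 and g(1) = 1 − Σzᵢ/Kᵢ = -0.6508, so a root lies in (0, 1).
Newton iteration, β⁰ = 0.5:
  β = 0.5000: g = -0.12485, g' = -0.5211 → β = 0.2604
  β = 0.2604: g = -0.01930, g' = -0.3801 → β = 0.2096
  β = 0.2096: g = -0.00045, g' = -0.3630 → β = 0.2084
Converged at β = 0.2084.

β = 0.2084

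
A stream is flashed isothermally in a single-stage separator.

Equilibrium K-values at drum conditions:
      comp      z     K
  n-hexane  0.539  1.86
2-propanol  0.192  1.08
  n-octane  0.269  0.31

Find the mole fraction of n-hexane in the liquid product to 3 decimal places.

x_n-hexane = 0.354

Iterate (Newton) starting at ψ = 0.54:
  ψ = 0.540: g = 0.0354, g' = -0.512 → ψ = 0.609
  ψ = 0.609: g = -0.0013, g' = -0.554 → ψ = 0.607
Converged at ψ = 0.607.
Compositions from xᵢ = zᵢ/(1+ψ(Kᵢ−1)), yᵢ = Kᵢxᵢ:
  n-hexane: x = 0.354, y = 0.659
  2-propanol: x = 0.183, y = 0.198
  n-octane: x = 0.463, y = 0.143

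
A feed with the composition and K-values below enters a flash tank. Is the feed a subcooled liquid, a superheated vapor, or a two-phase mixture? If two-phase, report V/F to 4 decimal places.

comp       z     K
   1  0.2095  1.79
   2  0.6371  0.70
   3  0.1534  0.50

ΣzᵢKᵢ = 0.8977; Σzᵢ/Kᵢ = 1.3340.
Since ΣzᵢKᵢ < 1 the mixture is below its bubble point — single liquid phase.

subcooled liquid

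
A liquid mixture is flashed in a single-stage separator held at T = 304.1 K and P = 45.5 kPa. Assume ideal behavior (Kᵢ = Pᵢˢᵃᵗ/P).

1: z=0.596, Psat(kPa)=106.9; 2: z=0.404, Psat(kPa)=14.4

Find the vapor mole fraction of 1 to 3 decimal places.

Raoult's law: Kᵢ = Pᵢˢᵃᵗ/P = Pᵢˢᵃᵗ/45.5.
  K_1 = 106.9/45.5 = 2.34945, K_2 = 14.4/45.5 = 0.31648
Rachford–Rice: g(ψ) = Σ zᵢ(Kᵢ−1)/(1+ψ(Kᵢ−1)) = 0.
Check two-phase: ΣzᵢKᵢ = 1.528 > 1 and Σzᵢ/Kᵢ = 1.530 > 1, so g(0) = 0.528 > 0 and g(1) = -0.530 < 0.
Binary case is linear: z₁(K₁−1)(1+ψ(K₂−1)) + z₂(K₂−1)(1+ψ(K₁−1)) = 0
⇒ ψ = [z₁(K₁−1)+z₂(K₂−1)] / [−(K₁−1)(K₂−1)] = 0.5281/0.9224 = 0.573
Compositions from xᵢ = zᵢ/(1+ψ(Kᵢ−1)), yᵢ = Kᵢxᵢ:
  1: x = 0.336, y = 0.790
  2: x = 0.664, y = 0.210

y_1 = 0.790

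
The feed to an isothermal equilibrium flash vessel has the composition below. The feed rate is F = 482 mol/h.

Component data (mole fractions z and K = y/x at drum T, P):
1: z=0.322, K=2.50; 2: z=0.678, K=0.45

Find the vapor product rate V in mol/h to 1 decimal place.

Let ψ = V/F and solve Σ zᵢ(Kᵢ−1)/(1+ψ(Kᵢ−1)) = 0.
Feasibility: ΣzᵢKᵢ = 1.110, Σzᵢ/Kᵢ = 1.635 — both > 1, two phases present.
Binary case is linear: z₁(K₁−1)(1+ψ(K₂−1)) + z₂(K₂−1)(1+ψ(K₁−1)) = 0
⇒ ψ = [z₁(K₁−1)+z₂(K₂−1)] / [−(K₁−1)(K₂−1)] = 0.1101/0.8250 = 0.133
Then V = ψ·F = 0.1335·482 = 64.3 mol/h and L = F − V = 417.7 mol/h.

V = 64.3 mol/h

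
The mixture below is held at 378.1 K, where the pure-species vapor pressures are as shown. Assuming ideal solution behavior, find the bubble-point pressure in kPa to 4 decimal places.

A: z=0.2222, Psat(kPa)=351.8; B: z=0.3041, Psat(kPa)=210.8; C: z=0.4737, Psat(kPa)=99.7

At the bubble point ψ → 0, so ΣzᵢKᵢ = 1 with Kᵢ = Pᵢˢᵃᵗ/P ⇒ P = ΣzᵢPᵢˢᵃᵗ.
P = 0.2222·351.8 + 0.3041·210.8 + 0.4737·99.7 = 189.5021 kPa

Pbub = 189.5021 kPa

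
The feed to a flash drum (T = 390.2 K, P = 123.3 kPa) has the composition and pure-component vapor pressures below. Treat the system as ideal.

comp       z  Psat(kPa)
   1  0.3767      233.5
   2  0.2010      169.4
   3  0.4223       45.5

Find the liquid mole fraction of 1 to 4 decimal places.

Raoult's law: Kᵢ = Pᵢˢᵃᵗ/P = Pᵢˢᵃᵗ/123.3.
  K_1 = 233.5/123.3 = 1.893755, K_2 = 169.4/123.3 = 1.373885, K_3 = 45.5/123.3 = 0.369019
Material balance + equilibrium reduce to Σ zᵢ(Kᵢ−1)/(1+ψ(Kᵢ−1)) = 0.
g(0) = ΣzᵢKᵢ − 1 = 0.1454 and g(1) = 1 − Σzᵢ/Kᵢ = -0.4896, so a root lies in (0, 1).
Iterate (Newton) starting at ψ = 0.58:
  ψ = 0.5800: g = -0.13678, g' = -0.5677 → ψ = 0.3391
  ψ = 0.3391: g = -0.01392, g' = -0.4715 → ψ = 0.3096
  ψ = 0.3096: g = -0.00007, g' = -0.4669 → ψ = 0.3094
Converged at ψ = 0.3094.
Compositions from xᵢ = zᵢ/(1+ψ(Kᵢ−1)), yᵢ = Kᵢxᵢ:
  1: x = 0.2951, y = 0.5588
  2: x = 0.1802, y = 0.2475
  3: x = 0.5247, y = 0.1936

x_1 = 0.2951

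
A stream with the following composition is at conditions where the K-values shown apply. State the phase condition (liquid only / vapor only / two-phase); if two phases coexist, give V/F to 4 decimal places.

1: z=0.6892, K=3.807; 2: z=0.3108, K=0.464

ΣzᵢKᵢ = 2.7680; Σzᵢ/Kᵢ = 0.8509.
Since Σzᵢ/Kᵢ < 1 the mixture is above its dew point — single vapor phase.

vapor only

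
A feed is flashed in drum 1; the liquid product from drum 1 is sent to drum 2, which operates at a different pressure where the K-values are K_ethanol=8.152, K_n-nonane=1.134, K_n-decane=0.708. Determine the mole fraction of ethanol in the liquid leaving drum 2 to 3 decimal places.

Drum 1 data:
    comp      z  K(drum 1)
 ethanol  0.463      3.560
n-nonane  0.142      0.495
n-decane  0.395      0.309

x_ethanol (drum 2) = 0.029

Drum 1:
Newton–Raphson from ψ₁ = 0.5:
  ψ₁ = 0.500: g = 0.0069, g' = -1.089 → ψ₁ = 0.506
Converged at ψ₁ = 0.506.
Drum-1 compositions:
  ethanol: x = 0.202, y = 0.718
  n-nonane: x = 0.191, y = 0.094
  n-decane: x = 0.608, y = 0.188
Drum-2 feed = drum-1 liquid: z₂ = (0.2016, 0.1908, 0.6076).
Drum 2:
Newton iteration, ψ₂⁰ = 0.58:
  ψ₂ = 0.580: g = 0.0903, g' = -0.467 → ψ₂ = 0.773
  ψ₂ = 0.773: g = 0.0149, g' = -0.331 → ψ₂ = 0.818
  ψ₂ = 0.818: g = 0.0004, g' = -0.312 → ψ₂ = 0.819
Converged at ψ₂ = 0.819.
  ethanol: x = 0.029, y = 0.240
  n-nonane: x = 0.172, y = 0.195
  n-decane: x = 0.799, y = 0.565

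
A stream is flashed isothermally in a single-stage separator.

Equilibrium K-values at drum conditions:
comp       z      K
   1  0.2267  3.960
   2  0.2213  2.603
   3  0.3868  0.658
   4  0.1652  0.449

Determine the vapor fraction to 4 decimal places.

ψ = 0.8184

Let ψ = V/F and solve Σ zᵢ(Kᵢ−1)/(1+ψ(Kᵢ−1)) = 0.
g(0) = ΣzᵢKᵢ − 1 = 0.8025 and g(1) = 1 − Σzᵢ/Kᵢ = -0.0980, so a root lies in (0, 1).
Iterate (Newton) starting at ψ = 0.35:
  ψ = 0.3500: g = 0.29378, g' = -0.8479 → ψ = 0.6965
  ψ = 0.6965: g = 0.06543, g' = -0.5489 → ψ = 0.8157
  ψ = 0.8157: g = 0.00146, g' = -0.5297 → ψ = 0.8184
Converged at ψ = 0.8184.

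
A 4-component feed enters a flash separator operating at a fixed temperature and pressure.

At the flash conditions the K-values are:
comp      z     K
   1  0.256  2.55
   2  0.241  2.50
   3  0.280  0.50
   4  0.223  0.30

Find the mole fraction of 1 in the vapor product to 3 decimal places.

Let β = V/F and solve Σ zᵢ(Kᵢ−1)/(1+β(Kᵢ−1)) = 0.
Check two-phase: ΣzᵢKᵢ = 1.462 > 1 and Σzᵢ/Kᵢ = 1.500 > 1, so g(0) = 0.462 > 0 and g(1) = -0.500 < 0.
Newton iteration, β⁰ = 0.61:
  β = 0.610: g = -0.0811, g' = -0.788 → β = 0.507
  β = 0.507: g = -0.0020, g' = -0.756 → β = 0.504
Converged at β = 0.504.
Compositions from xᵢ = zᵢ/(1+β(Kᵢ−1)), yᵢ = Kᵢxᵢ:
  1: x = 0.144, y = 0.366
  2: x = 0.137, y = 0.343
  3: x = 0.374, y = 0.187
  4: x = 0.345, y = 0.103

y_1 = 0.366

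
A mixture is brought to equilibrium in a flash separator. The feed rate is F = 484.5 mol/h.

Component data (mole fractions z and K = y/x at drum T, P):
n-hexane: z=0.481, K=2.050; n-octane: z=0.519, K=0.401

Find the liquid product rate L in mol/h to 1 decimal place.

Material balance + equilibrium reduce to Σ zᵢ(Kᵢ−1)/(1+ψ(Kᵢ−1)) = 0.
Feasibility: ΣzᵢKᵢ = 1.194, Σzᵢ/Kᵢ = 1.529 — both > 1, two phases present.
Newton–Raphson from ψ = 0.69:
  ψ = 0.690: g = -0.2370, g' = -0.719 → ψ = 0.360
  ψ = 0.360: g = -0.0301, g' = -0.582 → ψ = 0.309
Converged at ψ = 0.309.
Then V = ψ·F = 0.3087·484.5 = 149.6 mol/h and L = F − V = 334.9 mol/h.

L = 334.9 mol/h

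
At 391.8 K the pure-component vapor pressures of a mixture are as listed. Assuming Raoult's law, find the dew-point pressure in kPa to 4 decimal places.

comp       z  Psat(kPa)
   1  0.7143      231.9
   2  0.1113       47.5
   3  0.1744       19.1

At the dew point ψ → 1, so Σzᵢ/Kᵢ = 1 with Kᵢ = Pᵢˢᵃᵗ/P ⇒ 1/P = Σzᵢ/Pᵢˢᵃᵗ.
1/P = 0.7143/231.9 + 0.1113/47.5 + 0.1744/19.1 = 0.0145543 ⇒ P = 68.7084 kPa

Pdew = 68.7084 kPa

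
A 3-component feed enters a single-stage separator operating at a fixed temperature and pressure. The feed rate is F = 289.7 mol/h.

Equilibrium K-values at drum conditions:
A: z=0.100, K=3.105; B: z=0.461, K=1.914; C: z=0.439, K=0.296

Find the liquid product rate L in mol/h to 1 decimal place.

L = 176.6 mol/h

Let β = V/F and solve Σ zᵢ(Kᵢ−1)/(1+β(Kᵢ−1)) = 0.
Check two-phase: ΣzᵢKᵢ = 1.323 > 1 and Σzᵢ/Kᵢ = 1.756 > 1, so g(0) = 0.323 > 0 and g(1) = -0.756 < 0.
Iterate (Newton) starting at β = 0.5:
  β = 0.500: g = -0.0852, g' = -0.805 → β = 0.394
  β = 0.394: g = -0.0029, g' = -0.757 → β = 0.390
Converged at β = 0.390.
Then V = β·F = 0.3903·289.7 = 113.1 mol/h and L = F − V = 176.6 mol/h.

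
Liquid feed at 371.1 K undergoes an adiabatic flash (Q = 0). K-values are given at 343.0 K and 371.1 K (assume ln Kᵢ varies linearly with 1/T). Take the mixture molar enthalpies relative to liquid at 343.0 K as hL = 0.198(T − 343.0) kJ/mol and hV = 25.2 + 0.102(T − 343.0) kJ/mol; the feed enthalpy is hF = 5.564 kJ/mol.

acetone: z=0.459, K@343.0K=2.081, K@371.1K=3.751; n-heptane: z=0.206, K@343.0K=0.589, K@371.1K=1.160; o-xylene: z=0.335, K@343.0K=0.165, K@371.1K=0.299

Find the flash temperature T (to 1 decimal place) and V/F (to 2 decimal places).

T = 344.4 K, V/F = 0.21

Adiabatic flash: solve Rachford–Rice at each trial T, then check hF = ψ·hV(T) + (1−ψ)·hL(T).
  T = 343.0 K: K = (2.081, 0.589, 0.165), RR gives ψ = 0.173, H_out = 4.356 kJ/mol
  T = 371.1 K: K = (3.751, 1.160, 0.299), RR gives ψ = 0.700, H_out = 21.318 kJ/mol
  T = 357.1 K: K = (2.829, 0.839, 0.225), RR gives ψ = 0.478, H_out = 14.179 kJ/mol
  T = 350.1 K: K = (2.437, 0.706, 0.193), RR gives ψ = 0.344, H_out = 9.842 kJ/mol
  T = 346.6 K: K = (2.256, 0.646, 0.179), RR gives ψ = 0.266, H_out = 7.321 kJ/mol
  T = 344.8 K: K = (2.167, 0.617, 0.172), RR gives ψ = 0.221, H_out = 5.894 kJ/mol
Linear interpolation between T = 343.0 (H_out = 4.356) and T = 344.8 (H_out = 5.894) on hF = 5.564 gives T ≈ 344.4 K, at which ψ = 0.21.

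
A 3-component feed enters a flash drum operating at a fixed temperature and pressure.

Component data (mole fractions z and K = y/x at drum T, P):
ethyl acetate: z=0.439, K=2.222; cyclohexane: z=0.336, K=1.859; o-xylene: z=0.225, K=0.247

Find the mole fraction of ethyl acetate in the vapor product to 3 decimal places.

y_ethyl acetate = 0.489

Rachford–Rice: g(ψ) = Σ zᵢ(Kᵢ−1)/(1+ψ(Kᵢ−1)) = 0.
Check two-phase: ΣzᵢKᵢ = 1.656 > 1 and Σzᵢ/Kᵢ = 1.289 > 1, so g(0) = 0.656 > 0 and g(1) = -0.289 < 0.
Newton–Raphson from ψ = 0.41:
  ψ = 0.410: g = 0.3258, g' = -0.694 → ψ = 0.880
  ψ = 0.880: g = -0.0789, g' = -1.352 → ψ = 0.821
  ψ = 0.821: g = -0.0071, g' = -1.125 → ψ = 0.815
Converged at ψ = 0.815.
Compositions from xᵢ = zᵢ/(1+ψ(Kᵢ−1)), yᵢ = Kᵢxᵢ:
  ethyl acetate: x = 0.220, y = 0.489
  cyclohexane: x = 0.198, y = 0.367
  o-xylene: x = 0.582, y = 0.144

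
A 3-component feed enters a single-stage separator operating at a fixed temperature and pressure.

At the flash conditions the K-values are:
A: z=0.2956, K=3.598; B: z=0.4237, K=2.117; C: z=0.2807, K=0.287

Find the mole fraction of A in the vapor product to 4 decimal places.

Let β = V/F and solve Σ zᵢ(Kᵢ−1)/(1+β(Kᵢ−1)) = 0.
g(0) = ΣzᵢKᵢ − 1 = 1.0411 and g(1) = 1 − Σzᵢ/Kᵢ = -0.2603, so a root lies in (0, 1).
Newton iteration, β⁰ = 0.5:
  β = 0.5000: g = 0.32670, g' = -0.9397 → β = 0.8476
  β = 0.8476: g = -0.02295, g' = -1.2458 → β = 0.8292
  β = 0.8292: g = -0.00046, g' = -1.1970 → β = 0.8288
Converged at β = 0.8288.
Compositions from xᵢ = zᵢ/(1+β(Kᵢ−1)), yᵢ = Kᵢxᵢ:
  A: x = 0.0937, y = 0.3373
  B: x = 0.2200, y = 0.4658
  C: x = 0.6862, y = 0.1970

y_A = 0.3373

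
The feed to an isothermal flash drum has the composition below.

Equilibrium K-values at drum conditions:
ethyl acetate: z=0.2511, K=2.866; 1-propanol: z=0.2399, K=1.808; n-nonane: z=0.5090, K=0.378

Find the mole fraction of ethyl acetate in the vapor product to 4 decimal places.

y_ethyl acetate = 0.4162

Material balance + equilibrium reduce to Σ zᵢ(Kᵢ−1)/(1+ψ(Kᵢ−1)) = 0.
Feasibility: ΣzᵢKᵢ = 1.3458, Σzᵢ/Kᵢ = 1.5669 — both > 1, two phases present.
Newton–Raphson from ψ = 0.5:
  ψ = 0.5000: g = -0.07904, g' = -0.7283 → ψ = 0.3915
  ψ = 0.3915: g = -0.00047, g' = -0.7265 → ψ = 0.3908
Converged at ψ = 0.3908.
Compositions from xᵢ = zᵢ/(1+ψ(Kᵢ−1)), yᵢ = Kᵢxᵢ:
  ethyl acetate: x = 0.1452, y = 0.4162
  1-propanol: x = 0.1823, y = 0.3296
  n-nonane: x = 0.6725, y = 0.2542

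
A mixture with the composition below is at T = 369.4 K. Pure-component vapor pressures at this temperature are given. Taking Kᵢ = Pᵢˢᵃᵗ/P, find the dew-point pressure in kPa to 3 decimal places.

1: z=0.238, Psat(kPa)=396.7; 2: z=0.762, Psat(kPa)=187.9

At the dew point ψ → 1, so Σzᵢ/Kᵢ = 1 with Kᵢ = Pᵢˢᵃᵗ/P ⇒ 1/P = Σzᵢ/Pᵢˢᵃᵗ.
1/P = 0.238/396.7 + 0.762/187.9 = 0.004655 ⇒ P = 214.809 kPa

Pdew = 214.809 kPa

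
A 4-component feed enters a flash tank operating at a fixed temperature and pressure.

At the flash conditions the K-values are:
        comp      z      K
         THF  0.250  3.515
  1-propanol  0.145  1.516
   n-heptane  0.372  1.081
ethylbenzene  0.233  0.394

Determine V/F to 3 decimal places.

Newton iteration, V/F⁰ = 0.5:
  V/F = 0.500: g = 0.1644, g' = -0.513 → V/F = 0.820
  V/F = 0.820: g = 0.0053, g' = -0.528 → V/F = 0.830
Converged at V/F = 0.830.

V/F = 0.830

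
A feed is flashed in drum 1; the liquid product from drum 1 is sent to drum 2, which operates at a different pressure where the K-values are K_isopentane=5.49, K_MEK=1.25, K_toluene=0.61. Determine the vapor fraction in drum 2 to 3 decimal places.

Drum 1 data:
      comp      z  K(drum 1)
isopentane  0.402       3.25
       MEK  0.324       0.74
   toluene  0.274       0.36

Drum 1:
Material balance + equilibrium reduce to Σ zᵢ(Kᵢ−1)/(1+ψ₁(Kᵢ−1)) = 0.
Check two-phase: ΣzᵢKᵢ = 1.645 > 1 and Σzᵢ/Kᵢ = 1.323 > 1, so g(0) = 0.645 > 0 and g(1) = -0.323 < 0.
Iterate (Newton) starting at ψ₁ = 0.64:
  ψ₁ = 0.640: g = -0.0274, g' = -0.695 → ψ₁ = 0.601
Converged at ψ₁ = 0.601.
Drum-1 compositions:
  isopentane: x = 0.171, y = 0.556
  MEK: x = 0.384, y = 0.284
  toluene: x = 0.445, y = 0.160
Drum-2 feed = drum-1 liquid: z₂ = (0.1710, 0.3840, 0.4451).
Drum 2:
Iterate (Newton) starting at ψ₂ = 0.5:
  ψ₂ = 0.500: g = 0.1063, g' = -0.451 → ψ₂ = 0.736
  ψ₂ = 0.736: g = 0.0160, g' = -0.336 → ψ₂ = 0.783
  ψ₂ = 0.783: g = 0.0003, g' = -0.326 → ψ₂ = 0.784
Converged at ψ₂ = 0.784.
  isopentane: x = 0.038, y = 0.208
  MEK: x = 0.321, y = 0.401
  toluene: x = 0.641, y = 0.391

V/F (drum 2) = 0.784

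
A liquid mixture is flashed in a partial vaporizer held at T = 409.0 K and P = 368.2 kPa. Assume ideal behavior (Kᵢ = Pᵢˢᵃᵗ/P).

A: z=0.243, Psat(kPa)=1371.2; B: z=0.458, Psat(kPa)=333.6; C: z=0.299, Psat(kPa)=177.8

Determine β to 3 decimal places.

Raoult's law: Kᵢ = Pᵢˢᵃᵗ/P = Pᵢˢᵃᵗ/368.2.
  K_A = 1371.2/368.2 = 3.72406, K_B = 333.6/368.2 = 0.90603, K_C = 177.8/368.2 = 0.48289
Let β = V/F and solve Σ zᵢ(Kᵢ−1)/(1+β(Kᵢ−1)) = 0.
Feasibility: ΣzᵢKᵢ = 1.464, Σzᵢ/Kᵢ = 1.190 — both > 1, two phases present.
Iterate (Newton) starting at β = 0.5:
  β = 0.500: g = 0.0266, g' = -0.473 → β = 0.556
  β = 0.556: g = 0.0008, g' = -0.447 → β = 0.558
Converged at β = 0.558.

β = 0.558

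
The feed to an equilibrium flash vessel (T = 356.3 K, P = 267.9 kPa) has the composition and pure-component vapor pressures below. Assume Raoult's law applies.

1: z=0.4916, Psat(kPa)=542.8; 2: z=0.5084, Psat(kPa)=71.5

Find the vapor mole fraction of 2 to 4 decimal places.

y_2 = 0.1557

Raoult's law: Kᵢ = Pᵢˢᵃᵗ/P = Pᵢˢᵃᵗ/267.9.
  K_1 = 542.8/267.9 = 2.026129, K_2 = 71.5/267.9 = 0.266891
Rachford–Rice: g(ψ) = Σ zᵢ(Kᵢ−1)/(1+ψ(Kᵢ−1)) = 0.
Check two-phase: ΣzᵢKᵢ = 1.1317 > 1 and Σzᵢ/Kᵢ = 2.1475 > 1, so g(0) = 0.1317 > 0 and g(1) = -1.1475 < 0.
Iterate (Newton) starting at ψ = 0.5:
  ψ = 0.5000: g = -0.25500, g' = -0.9071 → ψ = 0.2189
  ψ = 0.2189: g = -0.03202, g' = -0.7328 → ψ = 0.1752
  ψ = 0.1752: g = -0.00005, g' = -0.7316 → ψ = 0.1751
Converged at ψ = 0.1751.
Compositions from xᵢ = zᵢ/(1+ψ(Kᵢ−1)), yᵢ = Kᵢxᵢ:
  1: x = 0.4167, y = 0.8443
  2: x = 0.5833, y = 0.1557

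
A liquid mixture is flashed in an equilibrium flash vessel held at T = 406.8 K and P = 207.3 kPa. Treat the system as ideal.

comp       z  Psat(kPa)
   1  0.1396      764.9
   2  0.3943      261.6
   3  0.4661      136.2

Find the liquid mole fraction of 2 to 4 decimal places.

x_2 = 0.3310

Raoult's law: Kᵢ = Pᵢˢᵃᵗ/P = Pᵢˢᵃᵗ/207.3.
  K_1 = 764.9/207.3 = 3.689822, K_2 = 261.6/207.3 = 1.261939, K_3 = 136.2/207.3 = 0.657019
Material balance + equilibrium reduce to Σ zᵢ(Kᵢ−1)/(1+ψ(Kᵢ−1)) = 0.
g(0) = ΣzᵢKᵢ − 1 = 0.3189 and g(1) = 1 − Σzᵢ/Kᵢ = -0.0597, so a root lies in (0, 1).
Newton iteration, ψ⁰ = 0.5:
  ψ = 0.5000: g = 0.05850, g' = -0.2847 → ψ = 0.7055
  ψ = 0.7055: g = 0.00587, g' = -0.2350 → ψ = 0.7305
  ψ = 0.7305: g = 0.00004, g' = -0.2316 → ψ = 0.7306
Converged at ψ = 0.7306.
Compositions from xᵢ = zᵢ/(1+ψ(Kᵢ−1)), yᵢ = Kᵢxᵢ:
  1: x = 0.0471, y = 0.1737
  2: x = 0.3310, y = 0.4177
  3: x = 0.6220, y = 0.4086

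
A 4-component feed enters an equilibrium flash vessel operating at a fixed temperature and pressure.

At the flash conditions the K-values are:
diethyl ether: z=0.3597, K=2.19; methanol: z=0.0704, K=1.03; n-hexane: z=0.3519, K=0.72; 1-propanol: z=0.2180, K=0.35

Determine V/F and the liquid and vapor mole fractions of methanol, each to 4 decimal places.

Material balance + equilibrium reduce to Σ zᵢ(Kᵢ−1)/(1+V/F(Kᵢ−1)) = 0.
Feasibility: ΣzᵢKᵢ = 1.1899, Σzᵢ/Kᵢ = 1.3442 — both > 1, two phases present.
Iterate (Newton) starting at V/F = 0.5:
  V/F = 0.5000: g = -0.05405, g' = -0.4397 → V/F = 0.3771
  V/F = 0.3771: g = -0.00032, g' = -0.4389 → V/F = 0.3763
Converged at V/F = 0.3763.
Compositions from xᵢ = zᵢ/(1+V/F(Kᵢ−1)), yᵢ = Kᵢxᵢ:
  diethyl ether: x = 0.2484, y = 0.5441
  methanol: x = 0.0696, y = 0.0717
  n-hexane: x = 0.3934, y = 0.2832
  1-propanol: x = 0.2886, y = 0.1010

V/F = 0.3763, x_methanol = 0.0696, y_methanol = 0.0717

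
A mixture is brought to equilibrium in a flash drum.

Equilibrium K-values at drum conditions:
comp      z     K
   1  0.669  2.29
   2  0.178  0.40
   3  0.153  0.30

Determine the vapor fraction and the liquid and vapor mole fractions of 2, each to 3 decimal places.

Rachford–Rice: g(ψ) = Σ zᵢ(Kᵢ−1)/(1+ψ(Kᵢ−1)) = 0.
g(0) = ΣzᵢKᵢ − 1 = 0.649 and g(1) = 1 − Σzᵢ/Kᵢ = -0.247, so a root lies in (0, 1).
Newton iteration, ψ⁰ = 0.48:
  ψ = 0.480: g = 0.2217, g' = -0.721 → ψ = 0.787
  ψ = 0.787: g = -0.0130, g' = -0.876 → ψ = 0.773
  ψ = 0.773: g = -0.0001, g' = -0.858 → ψ = 0.772
Converged at ψ = 0.772.
Compositions from xᵢ = zᵢ/(1+ψ(Kᵢ−1)), yᵢ = Kᵢxᵢ:
  1: x = 0.335, y = 0.767
  2: x = 0.332, y = 0.133
  3: x = 0.333, y = 0.100

ψ = 0.772, x_2 = 0.332, y_2 = 0.133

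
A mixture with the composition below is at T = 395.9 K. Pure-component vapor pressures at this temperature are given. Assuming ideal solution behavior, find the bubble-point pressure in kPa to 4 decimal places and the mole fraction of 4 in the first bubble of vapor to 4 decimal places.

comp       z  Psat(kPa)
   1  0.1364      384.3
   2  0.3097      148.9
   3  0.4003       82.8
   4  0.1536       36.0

Pbub = 137.2073 kPa, y_4 = 0.0403

At the bubble point ψ → 0, so ΣzᵢKᵢ = 1 with Kᵢ = Pᵢˢᵃᵗ/P ⇒ P = ΣzᵢPᵢˢᵃᵗ.
P = 0.1364·384.3 + 0.3097·148.9 + 0.4003·82.8 + 0.1536·36.0 = 137.2073 kPa
yᵢ = zᵢPᵢˢᵃᵗ/P ⇒ y_4 = 0.1536·36.0/137.2073 = 0.0403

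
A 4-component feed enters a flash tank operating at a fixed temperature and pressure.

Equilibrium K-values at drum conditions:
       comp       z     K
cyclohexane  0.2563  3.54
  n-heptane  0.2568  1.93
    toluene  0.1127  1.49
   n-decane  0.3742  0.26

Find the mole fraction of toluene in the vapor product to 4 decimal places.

Rachford–Rice: g(V/F) = Σ zᵢ(Kᵢ−1)/(1+V/F(Kᵢ−1)) = 0.
Feasibility: ΣzᵢKᵢ = 1.6681, Σzᵢ/Kᵢ = 1.7203 — both > 1, two phases present.
Newton iteration, V/F⁰ = 0.34:
  V/F = 0.3400: g = 0.20811, g' = -0.9901 → V/F = 0.5502
  V/F = 0.5502: g = 0.00593, g' = -0.9847 → V/F = 0.5562
Converged at V/F = 0.5562.
Compositions from xᵢ = zᵢ/(1+V/F(Kᵢ−1)), yᵢ = Kᵢxᵢ:
  cyclohexane: x = 0.1062, y = 0.3760
  n-heptane: x = 0.1693, y = 0.3267
  toluene: x = 0.0886, y = 0.1320
  n-decane: x = 0.6360, y = 0.1653

y_toluene = 0.1320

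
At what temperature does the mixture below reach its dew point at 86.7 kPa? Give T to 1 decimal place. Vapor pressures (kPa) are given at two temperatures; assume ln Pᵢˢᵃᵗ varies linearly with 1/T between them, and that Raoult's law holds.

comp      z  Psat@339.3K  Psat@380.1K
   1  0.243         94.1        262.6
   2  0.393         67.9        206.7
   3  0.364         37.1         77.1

Dew-point temperature: Σzᵢ·P/Pᵢˢᵃᵗ(T) = 1. Interpolate ln Pᵢˢᵃᵗ = aᵢ + bᵢ/T.
  T = 339.3 K: ΣzᵢP/Pᵢˢᵃᵗ = 1.5763
  T = 380.1 K: ΣzᵢP/Pᵢˢᵃᵗ = 0.6544
  T = 359.7 K: ΣzᵢP/Pᵢˢᵃᵗ = 0.9868
  T = 349.5 K: ΣzᵢP/Pᵢˢᵃᵗ = 1.2374
  T = 354.6 K: ΣzᵢP/Pᵢˢᵃᵗ = 1.1029
  T = 357.1 K: ΣzᵢP/Pᵢˢᵃᵗ = 1.0439
Interpolating between 357.1 K and 359.7 K gives T ≈ 359.1 K.

T = 359.1 K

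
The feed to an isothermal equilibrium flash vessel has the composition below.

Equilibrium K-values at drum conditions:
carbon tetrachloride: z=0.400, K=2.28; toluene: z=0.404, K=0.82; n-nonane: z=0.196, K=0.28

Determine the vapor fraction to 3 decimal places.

Iterate (Newton) starting at ψ = 0.5:
  ψ = 0.500: g = 0.0118, g' = -0.508 → ψ = 0.523
Converged at ψ = 0.523.

ψ = 0.523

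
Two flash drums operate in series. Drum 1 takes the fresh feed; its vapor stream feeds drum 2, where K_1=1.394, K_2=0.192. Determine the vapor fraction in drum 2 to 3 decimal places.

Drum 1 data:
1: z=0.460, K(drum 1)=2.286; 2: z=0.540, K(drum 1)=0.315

Drum 1:
Newton iteration, ψ₁⁰ = 0.5:
  ψ₁ = 0.500: g = -0.2025, g' = -0.868 → ψ₁ = 0.267
  ψ₁ = 0.267: g = -0.0121, g' = -0.801 → ψ₁ = 0.252
Converged at ψ₁ = 0.252.
Drum-1 compositions:
  1: x = 0.348, y = 0.794
  2: x = 0.652, y = 0.206
Drum-2 feed = drum-1 vapor: z₂ = (0.7945, 0.2055).
Drum 2:
Rachford–Rice: g(ψ₂) = Σ zᵢ(Kᵢ−1)/(1+ψ₂(Kᵢ−1)) = 0.
Check two-phase: ΣzᵢKᵢ = 1.147 > 1 and Σzᵢ/Kᵢ = 1.640 > 1, so g(0) = 0.147 > 0 and g(1) = -0.640 < 0.
Newton iteration, ψ₂⁰ = 0.5:
  ψ₂ = 0.500: g = -0.0171, g' = -0.464 → ψ₂ = 0.463
  ψ₂ = 0.463: g = -0.0006, g' = -0.431 → ψ₂ = 0.462
Converged at ψ₂ = 0.462.
  1: x = 0.672, y = 0.937
  2: x = 0.328, y = 0.063

V/F (drum 2) = 0.462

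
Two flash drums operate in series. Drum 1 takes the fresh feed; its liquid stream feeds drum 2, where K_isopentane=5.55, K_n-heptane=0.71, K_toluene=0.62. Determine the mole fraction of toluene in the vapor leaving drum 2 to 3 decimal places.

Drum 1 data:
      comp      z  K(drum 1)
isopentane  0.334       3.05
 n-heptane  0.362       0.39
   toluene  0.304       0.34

y_toluene (drum 2) = 0.274

Drum 1:
Iterate (Newton) starting at ψ₁ = 0.35:
  ψ₁ = 0.350: g = -0.1430, g' = -0.918 → ψ₁ = 0.194
  ψ₁ = 0.194: g = 0.0092, g' = -1.066 → ψ₁ = 0.203
Converged at ψ₁ = 0.203.
Drum-1 compositions:
  isopentane: x = 0.236, y = 0.720
  n-heptane: x = 0.413, y = 0.161
  toluene: x = 0.351, y = 0.119
Drum-2 feed = drum-1 liquid: z₂ = (0.2359, 0.4131, 0.3510).
Drum 2:
Material balance + equilibrium reduce to Σ zᵢ(Kᵢ−1)/(1+ψ₂(Kᵢ−1)) = 0.
Feasibility: ΣzᵢKᵢ = 1.820, Σzᵢ/Kᵢ = 1.190 — both > 1, two phases present.
Newton iteration, ψ₂⁰ = 0.5:
  ψ₂ = 0.500: g = 0.0230, g' = -0.580 → ψ₂ = 0.540
  ψ₂ = 0.540: g = 0.0009, g' = -0.538 → ψ₂ = 0.541
Converged at ψ₂ = 0.541.
  isopentane: x = 0.068, y = 0.378
  n-heptane: x = 0.490, y = 0.348
  toluene: x = 0.442, y = 0.274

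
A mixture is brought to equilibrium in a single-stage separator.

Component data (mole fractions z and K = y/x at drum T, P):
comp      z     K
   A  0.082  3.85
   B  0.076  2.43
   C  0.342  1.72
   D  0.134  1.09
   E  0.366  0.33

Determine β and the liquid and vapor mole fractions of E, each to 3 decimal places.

Newton iteration, β⁰ = 0.5:
  β = 0.500: g = -0.0164, g' = -0.634 → β = 0.474
Converged at β = 0.474.
Compositions from xᵢ = zᵢ/(1+β(Kᵢ−1)), yᵢ = Kᵢxᵢ:
  A: x = 0.035, y = 0.134
  B: x = 0.045, y = 0.110
  C: x = 0.255, y = 0.439
  D: x = 0.129, y = 0.140
  E: x = 0.536, y = 0.177

β = 0.474, x_E = 0.536, y_E = 0.177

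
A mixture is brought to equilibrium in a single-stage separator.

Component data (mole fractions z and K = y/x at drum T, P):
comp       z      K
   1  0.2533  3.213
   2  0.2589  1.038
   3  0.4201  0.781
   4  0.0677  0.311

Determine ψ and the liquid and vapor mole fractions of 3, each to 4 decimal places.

Material balance + equilibrium reduce to Σ zᵢ(Kᵢ−1)/(1+ψ(Kᵢ−1)) = 0.
Check two-phase: ΣzᵢKᵢ = 1.4317 > 1 and Σzᵢ/Kᵢ = 1.0838 > 1, so g(0) = 0.4317 > 0 and g(1) = -0.0838 < 0.
Newton iteration, ψ⁰ = 0.5:
  ψ = 0.5000: g = 0.10129, g' = -0.3801 → ψ = 0.7665
  ψ = 0.7665: g = 0.00806, g' = -0.3444 → ψ = 0.7899
  ψ = 0.7899: g = -0.00005, g' = -0.3488 → ψ = 0.7897
Converged at ψ = 0.7897.
Compositions from xᵢ = zᵢ/(1+ψ(Kᵢ−1)), yᵢ = Kᵢxᵢ:
  1: x = 0.0922, y = 0.2962
  2: x = 0.2514, y = 0.2609
  3: x = 0.5080, y = 0.3967
  4: x = 0.1485, y = 0.0462

ψ = 0.7897, x_3 = 0.5080, y_3 = 0.3967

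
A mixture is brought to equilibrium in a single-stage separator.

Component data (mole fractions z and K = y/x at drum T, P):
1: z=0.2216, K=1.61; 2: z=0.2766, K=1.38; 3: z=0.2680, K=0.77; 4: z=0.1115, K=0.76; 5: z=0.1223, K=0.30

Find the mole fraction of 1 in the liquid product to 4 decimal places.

x_1 = 0.1850

Material balance + equilibrium reduce to Σ zᵢ(Kᵢ−1)/(1+ψ(Kᵢ−1)) = 0.
Check two-phase: ΣzᵢKᵢ = 1.0663 > 1 and Σzᵢ/Kᵢ = 1.2405 > 1, so g(0) = 0.0663 > 0 and g(1) = -0.2405 < 0.
Newton–Raphson from ψ = 0.66:
  ψ = 0.6600: g = -0.08319, g' = -0.3033 → ψ = 0.3857
  ψ = 0.3857: g = -0.01330, g' = -0.2217 → ψ = 0.3257
  ψ = 0.3257: g = -0.00025, g' = -0.2137 → ψ = 0.3245
Converged at ψ = 0.3245.
Compositions from xᵢ = zᵢ/(1+ψ(Kᵢ−1)), yᵢ = Kᵢxᵢ:
  1: x = 0.1850, y = 0.2978
  2: x = 0.2462, y = 0.3398
  3: x = 0.2896, y = 0.2230
  4: x = 0.1209, y = 0.0919
  5: x = 0.1582, y = 0.0475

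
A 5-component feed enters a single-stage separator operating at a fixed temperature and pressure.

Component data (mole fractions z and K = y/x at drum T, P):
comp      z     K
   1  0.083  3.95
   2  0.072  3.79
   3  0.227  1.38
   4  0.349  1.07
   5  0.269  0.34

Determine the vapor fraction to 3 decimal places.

ψ = 0.528

Material balance + equilibrium reduce to Σ zᵢ(Kᵢ−1)/(1+ψ(Kᵢ−1)) = 0.
Feasibility: ΣzᵢKᵢ = 1.379, Σzᵢ/Kᵢ = 1.322 — both > 1, two phases present.
Iterate (Newton) starting at ψ = 0.47:
  ψ = 0.470: g = 0.0290, g' = -0.503 → ψ = 0.528
Converged at ψ = 0.528.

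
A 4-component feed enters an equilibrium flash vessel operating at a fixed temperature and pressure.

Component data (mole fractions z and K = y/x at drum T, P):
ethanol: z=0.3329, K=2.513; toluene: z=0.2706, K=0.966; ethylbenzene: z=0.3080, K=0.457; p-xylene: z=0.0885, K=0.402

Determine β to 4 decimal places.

β = 0.4430

Let β = V/F and solve Σ zᵢ(Kᵢ−1)/(1+β(Kᵢ−1)) = 0.
Feasibility: ΣzᵢKᵢ = 1.2743, Σzᵢ/Kᵢ = 1.3067 — both > 1, two phases present.
Iterate (Newton) starting at β = 0.41:
  β = 0.4100: g = 0.01626, g' = -0.4964 → β = 0.4428
  β = 0.4428: g = 0.00012, g' = -0.4896 → β = 0.4430
Converged at β = 0.4430.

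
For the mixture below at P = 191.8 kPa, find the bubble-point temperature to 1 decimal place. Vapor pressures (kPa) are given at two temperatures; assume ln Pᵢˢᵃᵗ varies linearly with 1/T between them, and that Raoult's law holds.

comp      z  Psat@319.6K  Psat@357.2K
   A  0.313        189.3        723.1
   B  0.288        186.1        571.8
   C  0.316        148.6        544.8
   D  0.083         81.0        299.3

T = 323.4 K

Bubble-point temperature: ΣzᵢPᵢˢᵃᵗ(T) = P. Interpolate ln Pᵢˢᵃᵗ = aᵢ + bᵢ/T.
  T = 319.6 K: ΣzᵢPᵢˢᵃᵗ = 166.53 kPa
  T = 357.2 K: ΣzᵢPᵢˢᵃᵗ = 588.01 kPa
  T = 338.4 K: ΣzᵢPᵢˢᵃᵗ = 323.74 kPa
  T = 329.0 K: ΣzᵢPᵢˢᵃᵗ = 234.33 kPa
  T = 324.3 K: ΣzᵢPᵢˢᵃᵗ = 198.02 kPa
  T = 322.0 K: ΣzᵢPᵢˢᵃᵗ = 182.04 kPa
Interpolating between 322.0 K and 324.3 K gives T ≈ 323.4 K.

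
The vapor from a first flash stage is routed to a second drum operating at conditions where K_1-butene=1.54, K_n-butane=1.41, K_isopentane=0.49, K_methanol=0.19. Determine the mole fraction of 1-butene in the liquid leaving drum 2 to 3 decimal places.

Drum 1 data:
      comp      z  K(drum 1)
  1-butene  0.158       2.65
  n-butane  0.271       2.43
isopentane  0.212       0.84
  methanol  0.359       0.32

x_1-butene (drum 2) = 0.217

Drum 1:
Newton iteration, ψ₁⁰ = 0.5:
  ψ₁ = 0.500: g = -0.0379, g' = -0.705 → ψ₁ = 0.446
Converged at ψ₁ = 0.446.
Drum-1 compositions:
  1-butene: x = 0.091, y = 0.241
  n-butane: x = 0.165, y = 0.402
  isopentane: x = 0.228, y = 0.192
  methanol: x = 0.515, y = 0.165
Drum-2 feed = drum-1 vapor: z₂ = (0.2412, 0.4021, 0.1918, 0.1649).
Drum 2:
Material balance + equilibrium reduce to Σ zᵢ(Kᵢ−1)/(1+ψ₂(Kᵢ−1)) = 0.
Check two-phase: ΣzᵢKᵢ = 1.064 > 1 and Σzᵢ/Kᵢ = 1.701 > 1, so g(0) = 0.064 > 0 and g(1) = -0.701 < 0.
Iterate (Newton) starting at ψ₂ = 0.65:
  ψ₂ = 0.650: g = -0.2017, g' = -0.675 → ψ₂ = 0.351
  ψ₂ = 0.351: g = -0.0521, g' = -0.387 → ψ₂ = 0.216
  ψ₂ = 0.216: g = -0.0037, g' = -0.335 → ψ₂ = 0.205
Converged at ψ₂ = 0.205.
  1-butene: x = 0.217, y = 0.334
  n-butane: x = 0.371, y = 0.523
  isopentane: x = 0.214, y = 0.105
  methanol: x = 0.198, y = 0.038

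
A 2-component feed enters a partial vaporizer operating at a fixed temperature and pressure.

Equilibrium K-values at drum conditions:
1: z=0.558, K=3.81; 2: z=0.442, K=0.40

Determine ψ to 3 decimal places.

ψ = 0.773

Let ψ = V/F and solve Σ zᵢ(Kᵢ−1)/(1+ψ(Kᵢ−1)) = 0.
Check two-phase: ΣzᵢKᵢ = 2.303 > 1 and Σzᵢ/Kᵢ = 1.251 > 1, so g(0) = 1.303 > 0 and g(1) = -0.251 < 0.
Binary case is linear: z₁(K₁−1)(1+ψ(K₂−1)) + z₂(K₂−1)(1+ψ(K₁−1)) = 0
⇒ ψ = [z₁(K₁−1)+z₂(K₂−1)] / [−(K₁−1)(K₂−1)] = 1.3028/1.6860 = 0.773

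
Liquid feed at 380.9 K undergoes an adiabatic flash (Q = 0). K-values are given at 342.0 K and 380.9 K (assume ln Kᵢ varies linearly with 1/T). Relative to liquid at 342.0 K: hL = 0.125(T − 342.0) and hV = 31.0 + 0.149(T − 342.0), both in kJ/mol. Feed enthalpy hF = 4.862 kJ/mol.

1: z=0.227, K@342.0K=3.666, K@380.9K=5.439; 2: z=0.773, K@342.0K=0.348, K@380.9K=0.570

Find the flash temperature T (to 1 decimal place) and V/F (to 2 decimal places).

Adiabatic flash: solve Rachford–Rice at each trial T, then check hF = ψ·hV(T) + (1−ψ)·hL(T).
  T = 342.0 K: K = (3.666, 0.348), RR gives ψ = 0.058, H_out = 1.805 kJ/mol
  T = 380.9 K: K = (5.439, 0.570), RR gives ψ = 0.354, H_out = 16.160 kJ/mol
  T = 361.4 K: K = (4.511, 0.451), RR gives ψ = 0.193, H_out = 8.508 kJ/mol
  T = 351.7 K: K = (4.078, 0.398), RR gives ψ = 0.126, H_out = 5.139 kJ/mol
  T = 346.9 K: K = (3.872, 0.373), RR gives ψ = 0.093, H_out = 3.494 kJ/mol
  T = 349.3 K: K = (3.974, 0.385), RR gives ψ = 0.109, H_out = 4.317 kJ/mol
Linear interpolation between T = 349.3 (H_out = 4.317) and T = 351.7 (H_out = 5.139) on hF = 4.862 gives T ≈ 350.9 K, at which ψ = 0.12.

T = 350.9 K, V/F = 0.12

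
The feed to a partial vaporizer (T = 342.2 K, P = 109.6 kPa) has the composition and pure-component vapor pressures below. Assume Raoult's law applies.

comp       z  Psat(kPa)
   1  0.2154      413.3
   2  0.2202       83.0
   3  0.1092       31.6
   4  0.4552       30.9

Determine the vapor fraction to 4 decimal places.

ψ = 0.0834

Raoult's law: Kᵢ = Pᵢˢᵃᵗ/P = Pᵢˢᵃᵗ/109.6.
  K_1 = 413.3/109.6 = 3.770985, K_2 = 83.0/109.6 = 0.757299, K_3 = 31.6/109.6 = 0.288321, K_4 = 30.9/109.6 = 0.281934
Iterate (Newton) starting at ψ = 0.38:
  ψ = 0.3800: g = -0.32418, g' = -0.9560 → ψ = 0.0409
  ψ = 0.0409: g = 0.06535, g' = -1.6554 → ψ = 0.0804
  ψ = 0.0804: g = 0.00434, g' = -1.4464 → ψ = 0.0834
Converged at ψ = 0.0834.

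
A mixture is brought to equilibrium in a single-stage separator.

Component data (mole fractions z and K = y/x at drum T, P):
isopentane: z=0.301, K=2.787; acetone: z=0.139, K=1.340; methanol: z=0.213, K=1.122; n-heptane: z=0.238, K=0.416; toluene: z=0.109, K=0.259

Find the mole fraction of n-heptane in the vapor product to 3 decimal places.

Rachford–Rice: g(V/F) = Σ zᵢ(Kᵢ−1)/(1+V/F(Kᵢ−1)) = 0.
Feasibility: ΣzᵢKᵢ = 1.391, Σzᵢ/Kᵢ = 1.395 — both > 1, two phases present.
Newton–Raphson from V/F = 0.49:
  V/F = 0.490: g = 0.0303, g' = -0.595 → V/F = 0.541
Converged at V/F = 0.541.
Compositions from xᵢ = zᵢ/(1+V/F(Kᵢ−1)), yᵢ = Kᵢxᵢ:
  isopentane: x = 0.153, y = 0.427
  acetone: x = 0.117, y = 0.157
  methanol: x = 0.200, y = 0.224
  n-heptane: x = 0.348, y = 0.145
  toluene: x = 0.182, y = 0.047

y_n-heptane = 0.145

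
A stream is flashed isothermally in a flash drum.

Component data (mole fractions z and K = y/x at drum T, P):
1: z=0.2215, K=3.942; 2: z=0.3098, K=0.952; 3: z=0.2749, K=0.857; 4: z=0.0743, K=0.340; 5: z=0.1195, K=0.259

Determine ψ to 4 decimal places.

ψ = 0.4862

Rachford–Rice: g(ψ) = Σ zᵢ(Kᵢ−1)/(1+ψ(Kᵢ−1)) = 0.
g(0) = ΣzᵢKᵢ − 1 = 0.4599 and g(1) = 1 − Σzᵢ/Kᵢ = -0.3823, so a root lies in (0, 1).
Newton–Raphson from ψ = 0.5:
  ψ = 0.5000: g = -0.00771, g' = -0.5589 → ψ = 0.4862
Converged at ψ = 0.4862.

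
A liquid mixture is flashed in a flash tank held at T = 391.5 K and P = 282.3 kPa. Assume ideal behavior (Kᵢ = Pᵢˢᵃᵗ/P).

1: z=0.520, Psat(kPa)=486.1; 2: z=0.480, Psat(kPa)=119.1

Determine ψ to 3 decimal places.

Raoult's law: Kᵢ = Pᵢˢᵃᵗ/P = Pᵢˢᵃᵗ/282.3.
  K_1 = 486.1/282.3 = 1.72193, K_2 = 119.1/282.3 = 0.42189
Rachford–Rice: g(ψ) = Σ zᵢ(Kᵢ−1)/(1+ψ(Kᵢ−1)) = 0.
Feasibility: ΣzᵢKᵢ = 1.098, Σzᵢ/Kᵢ = 1.440 — both > 1, two phases present.
Binary case is linear: z₁(K₁−1)(1+ψ(K₂−1)) + z₂(K₂−1)(1+ψ(K₁−1)) = 0
⇒ ψ = [z₁(K₁−1)+z₂(K₂−1)] / [−(K₁−1)(K₂−1)] = 0.0979/0.4174 = 0.235

ψ = 0.235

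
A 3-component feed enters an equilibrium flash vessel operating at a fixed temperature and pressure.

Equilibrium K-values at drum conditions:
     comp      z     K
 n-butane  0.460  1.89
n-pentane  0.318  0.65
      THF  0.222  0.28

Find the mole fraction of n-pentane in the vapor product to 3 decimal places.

y_n-pentane = 0.230

Material balance + equilibrium reduce to Σ zᵢ(Kᵢ−1)/(1+V/F(Kᵢ−1)) = 0.
Check two-phase: ΣzᵢKᵢ = 1.138 > 1 and Σzᵢ/Kᵢ = 1.525 > 1, so g(0) = 0.138 > 0 and g(1) = -0.525 < 0.
Iterate (Newton) starting at V/F = 0.5:
  V/F = 0.500: g = -0.1013, g' = -0.513 → V/F = 0.302
  V/F = 0.302: g = -0.0062, g' = -0.463 → V/F = 0.289
Converged at V/F = 0.289.
Compositions from xᵢ = zᵢ/(1+V/F(Kᵢ−1)), yᵢ = Kᵢxᵢ:
  n-butane: x = 0.366, y = 0.692
  n-pentane: x = 0.354, y = 0.230
  THF: x = 0.280, y = 0.078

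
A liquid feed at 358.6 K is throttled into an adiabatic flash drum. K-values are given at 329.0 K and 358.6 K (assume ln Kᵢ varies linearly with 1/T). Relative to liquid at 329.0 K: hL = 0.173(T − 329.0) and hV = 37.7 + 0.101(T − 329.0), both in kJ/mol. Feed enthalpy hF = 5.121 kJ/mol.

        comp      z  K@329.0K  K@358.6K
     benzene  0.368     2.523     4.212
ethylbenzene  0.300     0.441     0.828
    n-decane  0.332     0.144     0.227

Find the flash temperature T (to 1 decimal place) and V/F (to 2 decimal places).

Adiabatic flash: solve Rachford–Rice at each trial T, then check hF = ψ·hV(T) + (1−ψ)·hL(T).
  T = 329.0 K: K = (2.523, 0.441, 0.144), RR gives ψ = 0.098, H_out = 3.696 kJ/mol
  T = 358.6 K: K = (4.212, 0.828, 0.227), RR gives ψ = 0.481, H_out = 22.218 kJ/mol
  T = 343.8 K: K = (3.296, 0.613, 0.183), RR gives ψ = 0.308, H_out = 13.852 kJ/mol
  T = 336.4 K: K = (2.892, 0.522, 0.163), RR gives ψ = 0.211, H_out = 9.133 kJ/mol
  T = 332.7 K: K = (2.703, 0.480, 0.153), RR gives ψ = 0.157, H_out = 6.533 kJ/mol
  T = 330.9 K: K = (2.615, 0.461, 0.149), RR gives ψ = 0.129, H_out = 5.187 kJ/mol
Linear interpolation between T = 329.0 (H_out = 3.696) and T = 330.9 (H_out = 5.187) on hF = 5.121 gives T ≈ 330.8 K, at which ψ = 0.13.

T = 330.8 K, V/F = 0.13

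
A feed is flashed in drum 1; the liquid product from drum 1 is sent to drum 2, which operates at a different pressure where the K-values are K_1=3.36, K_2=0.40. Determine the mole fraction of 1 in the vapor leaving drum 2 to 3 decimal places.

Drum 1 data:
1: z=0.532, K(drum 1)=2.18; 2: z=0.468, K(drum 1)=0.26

Drum 1:
Rachford–Rice: g(ψ₁) = Σ zᵢ(Kᵢ−1)/(1+ψ₁(Kᵢ−1)) = 0.
g(0) = ΣzᵢKᵢ − 1 = 0.281 and g(1) = 1 − Σzᵢ/Kᵢ = -1.044, so a root lies in (0, 1).
Iterate (Newton) starting at ψ₁ = 0.5:
  ψ₁ = 0.500: g = -0.1549, g' = -0.939 → ψ₁ = 0.335
  ψ₁ = 0.335: g = -0.0106, g' = -0.834 → ψ₁ = 0.322
Converged at ψ₁ = 0.322.
Drum-1 compositions:
  1: x = 0.385, y = 0.840
  2: x = 0.615, y = 0.160
Drum-2 feed = drum-1 liquid: z₂ = (0.3854, 0.6146).
Drum 2:
Let ψ₂ = V/F and solve Σ zᵢ(Kᵢ−1)/(1+ψ₂(Kᵢ−1)) = 0.
g(0) = ΣzᵢKᵢ − 1 = 0.541 and g(1) = 1 − Σzᵢ/Kᵢ = -0.651, so a root lies in (0, 1).
Binary case is linear: z₁(K₁−1)(1+ψ₂(K₂−1)) + z₂(K₂−1)(1+ψ₂(K₁−1)) = 0
⇒ ψ₂ = [z₁(K₁−1)+z₂(K₂−1)] / [−(K₁−1)(K₂−1)] = 0.5408/1.4160 = 0.382
  1: x = 0.203, y = 0.681
  2: x = 0.797, y = 0.319

y_1 (drum 2) = 0.681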